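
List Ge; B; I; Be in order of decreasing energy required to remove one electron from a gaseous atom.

I > Be > B > Ge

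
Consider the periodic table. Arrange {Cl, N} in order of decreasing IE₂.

Consider each +1 ion: Cl⁺ still has 6 valence electrons; N⁺ still has 4 valence electrons.
All are still removing valence electrons, so compare the +1 ions as you would atoms: IE_2 generally rises across a period (higher Z_eff) and falls down a group (larger shell), subject to the usual subshell exceptions.
Valence configurations: Cl⁺ [Ne]3s²3p⁴, N⁺ [He]2s²2p².
Approximate IE_2 values (kJ/mol): Cl 2298, N 2856.
So the second ionization energies run Cl < N.

N, Cl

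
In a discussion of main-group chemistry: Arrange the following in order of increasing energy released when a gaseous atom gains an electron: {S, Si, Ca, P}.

Ca < P < Si < S

Si is in period 3, group 14; P is in period 3, group 15; S is in period 3, group 16; Ca is in period 4, group 2.
Atoms with high Z_eff and room in the valence shell (especially the halogens) have the most exothermic electron affinities.
These span different periods and groups, so the two trends combine.
P > Ca: both effects reinforce here, so P is clearly the higher of the two.
Si > P: this pair runs against the simple trend — see the exception note.
S > Si: S lies to the right of Si in period 3, so the across-period effect alone puts S higher.
Note the exception: Si has a higher electron affinity than P, contrary to the simple trend — adding an electron to P's half-filled 3p³ is unfavourable, so Si (3p²) has the more exothermic EA.
For reference (kJ/mol): Si 134, P 72, S 200, Ca 2.
So from lowest to highest: Ca < P < Si < S.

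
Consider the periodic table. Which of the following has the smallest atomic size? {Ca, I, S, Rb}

S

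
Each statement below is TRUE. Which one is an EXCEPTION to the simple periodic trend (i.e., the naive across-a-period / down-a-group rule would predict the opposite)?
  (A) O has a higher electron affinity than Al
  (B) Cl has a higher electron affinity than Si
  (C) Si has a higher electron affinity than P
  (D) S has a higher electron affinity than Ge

The general trend: electron affinity increases across a period and decreases down a group.
(A) O (period 2, group 16) vs Al (period 3, group 13): the stated order agrees with the simple trend.
(B) Cl (period 3, group 17) vs Si (period 3, group 14): the stated order agrees with the simple trend.
(C) Si (period 3, group 14) vs P (period 3, group 15): the stated order contradicts the simple trend.
(D) S (period 3, group 16) vs Ge (period 4, group 14): the stated order agrees with the simple trend.
The exception is (C): adding an electron to P's half-filled 3p³ is unfavourable, so Si (3p²) has the more exothermic EA.

(C)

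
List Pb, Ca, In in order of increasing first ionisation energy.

In, Ca, Pb

Ca is in period 4, group 2; In is in period 5, group 13; Pb is in period 6, group 14.
Across a period the outer electron is held more tightly (higher IE₁); down a group it sits in a higher shell, more shielded, and comes off more easily.
These sit on a diagonal, where the across-period and down-group effects partly cancel.
Ca > In: the two effects oppose for this pair; the down-group effect wins (590 vs 558 kJ/mol).
Pb > Ca: the two effects oppose for this pair; the across-period effect wins (716 vs 590 kJ/mol).
Tabulated first ionization energy (kJ/mol): Ca 590, In 558, Pb 716.
So from lowest to highest: In < Ca < Pb.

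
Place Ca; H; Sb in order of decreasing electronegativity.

H is in period 1, group 1; Ca is in period 4, group 2; Sb is in period 5, group 15.
Smaller atoms with higher effective nuclear charge are more electronegative.
These span different periods and groups, so the two trends combine.
Sb > Ca: the two effects oppose for this pair; the across-period effect wins (2.05 vs 1.00).
H > Sb: the two effects oppose for this pair; the down-group effect wins (2.20 vs 2.05).
Tabulated electronegativity (Pauling): H 2.20, Ca 1.00, Sb 2.05.
So from highest to lowest: H > Sb > Ca.

H, Sb, Ca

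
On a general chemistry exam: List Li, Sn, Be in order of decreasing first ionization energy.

Li is in period 2, group 1; Be is in period 2, group 2; Sn is in period 5, group 14.
Across a period the outer electron is held more tightly (higher IE₁); down a group it sits in a higher shell, more shielded, and comes off more easily.
Here both period and group differ, so the two effects have to be weighed against each other.
Sn > Li: period and group pull opposite ways; the across-period shift dominates (709 vs 520 kJ/mol).
Be > Sn: period and group pull opposite ways; the down-group shift dominates (900 vs 709 kJ/mol).
For reference (kJ/mol): Li 520, Be 900, Sn 709.
So from highest to lowest: Be > Sn > Li.

Be > Sn > Li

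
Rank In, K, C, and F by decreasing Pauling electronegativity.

C is in period 2, group 14; F is in period 2, group 17; K is in period 4, group 1; In is in period 5, group 13.
Electronegativity increases across a period and decreases down a group, tracking effective nuclear charge and atomic size.
These span different periods and groups, so the two trends combine.
In > K: period and group pull opposite ways; the across-period shift dominates (1.78 vs 0.82).
C > In: both effects reinforce here, so C is clearly the higher of the two.
F > C: F lies to the right of C in period 2, so the across-period effect alone puts F higher.
For reference (Pauling): C 2.55, F 3.98, K 0.82, In 1.78.
So from highest to lowest: F > C > In > K.

F > C > In > K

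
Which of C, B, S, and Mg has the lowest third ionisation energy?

IE_3 is the cost of taking one more electron from the +2 cation: C²⁺ still has 2 valence electrons; B²⁺ still has 1 valence electron; S²⁺ still has 4 valence electrons; Mg²⁺ is the bare [Ne] core.
Breaking into a closed-shell core is much more expensive than removing a leftover valence electron — Mg has the largest IE_3 here.
Valence configurations: C²⁺ [He]2s², B²⁺ [He]2s¹, S²⁺ [Ne]3s²3p².
The numbers (kJ/mol): C 4620, B 3660, S 3357, Mg 7733.
Putting it together, IE_3: S < B < C < Mg.

S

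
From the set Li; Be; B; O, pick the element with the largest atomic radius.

Li

Li is in period 2, group 1; Be is in period 2, group 2; B is in period 2, group 13; O is in period 2, group 16.
Moving right in a period, electrons are added to the same shell under a stronger nuclear pull, so atoms get smaller; moving down, a new shell is opened and atoms get larger.
All lie in period 2, so atomic radius increases right to left.
The largest atomic radius among these belongs to Li.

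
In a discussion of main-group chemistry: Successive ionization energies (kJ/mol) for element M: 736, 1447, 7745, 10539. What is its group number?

Look for the largest jump between consecutive ionization energies: IE3/IE2 ≈ 5.4, far larger than any earlier ratio.
That jump marks the point where a core electron is being removed. So the atom has 2 valence electrons.
A main-group element with 2 valence electrons is in group 2.

Group 2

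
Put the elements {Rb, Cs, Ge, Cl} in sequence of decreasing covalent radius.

Cs > Rb > Ge > Cl

Cl is in period 3, group 17; Ge is in period 4, group 14; Rb is in period 5, group 1; Cs is in period 6, group 1.
Moving right in a period, electrons are added to the same shell under a stronger nuclear pull, so atoms get smaller; moving down, a new shell is opened and atoms get larger.
Neither a single period nor a single group — weigh both effects.
Ge > Cl: both effects reinforce here, so Ge is clearly the larger of the two.
Rb > Ge: relative to Ge, both the across-period and down-group shifts push Rb's atomic radius up.
Cs > Rb: they share group 1; the group trend gives Cs the larger value.
Approximate values (pm): Cl 99, Ge 121, Rb 210, Cs 232.
So from largest to smallest: Cs > Rb > Ge > Cl.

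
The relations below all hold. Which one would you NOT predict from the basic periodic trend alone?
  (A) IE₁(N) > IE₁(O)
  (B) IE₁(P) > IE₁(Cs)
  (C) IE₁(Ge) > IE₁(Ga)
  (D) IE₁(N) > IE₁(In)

The general trend: first ionisation energy increases across a period and decreases down a group.
(A) N (period 2, group 15) vs O (period 2, group 16): the stated order contradicts the simple trend.
(B) P (period 3, group 15) vs Cs (period 6, group 1): the stated order agrees with the simple trend.
(C) Ge (period 4, group 14) vs Ga (period 4, group 13): the stated order agrees with the simple trend.
(D) N (period 2, group 15) vs In (period 5, group 13): the stated order agrees with the simple trend.
The exception is (A): pairing an electron in O's 2p⁴ costs repulsion energy, so O ionizes more easily than half-filled N (2p³).

(A)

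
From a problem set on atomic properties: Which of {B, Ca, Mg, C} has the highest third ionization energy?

Mg

IE_3 is the cost of taking one more electron from the +2 cation: B²⁺ still has 1 valence electron; Ca²⁺ is the bare [Ar] core; Mg²⁺ is the bare [Ne] core; C²⁺ still has 2 valence electrons.
Pulling an electron out of a noble-gas core costs far more than removing a remaining valence electron, so Ca and Mg sit at the high end of IE_3.
Valence configurations: B²⁺ [He]2s¹, C²⁺ [He]2s².
Approximate IE_3 values (kJ/mol): B 3660, Ca 4912, Mg 7733, C 4620.
Overall IE_3 order: B < C < Ca < Mg.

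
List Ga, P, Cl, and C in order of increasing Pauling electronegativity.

Ga < P < C < Cl

C is in period 2, group 14; P is in period 3, group 15; Cl is in period 3, group 17; Ga is in period 4, group 13.
Atoms toward the upper right of the periodic table pull bonding electrons most strongly.
Here both period and group differ, so the two effects have to be weighed against each other.
P > Ga: relative to Ga, both the across-period and down-group shifts push P's electronegativity up.
C > P: period and group pull opposite ways; the down-group shift dominates (2.55 vs 2.19).
Cl > C: the two effects oppose for this pair; the across-period effect wins (3.16 vs 2.55).
Approximate values (Pauling): C 2.55, P 2.19, Cl 3.16, Ga 1.81.
So from lowest to highest: Ga < P < C < Cl.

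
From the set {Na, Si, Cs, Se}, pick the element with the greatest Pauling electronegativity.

Na is in period 3, group 1; Si is in period 3, group 14; Se is in period 4, group 16; Cs is in period 6, group 1.
Atoms toward the upper right of the periodic table pull bonding electrons most strongly.
Neither a single period nor a single group — weigh both effects.
Na > Cs: they share group 1; the group trend gives Na the larger value.
Si > Na: Si lies to the right of Na in period 3, so the across-period effect alone puts Si higher.
Se > Si: period and group pull opposite ways; the across-period shift dominates (2.55 vs 1.90).
Approximate values (Pauling): Na 0.93, Si 1.90, Se 2.55, Cs 0.79.
The greatest Pauling electronegativity among these belongs to Se.

Se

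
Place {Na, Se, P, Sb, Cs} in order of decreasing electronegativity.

Se, P, Sb, Na, Cs

Smaller atoms with higher effective nuclear charge are more electronegative.
Neither a single period nor a single group — weigh both effects.
Na > Cs: they share group 1; the group trend gives Na the larger value.
Sb > Na: period and group pull opposite ways; the across-period shift dominates (2.05 vs 0.93).
P > Sb: P sits above Sb in group 15, so the down-group effect alone puts P higher.
Se > P: period and group pull opposite ways; the across-period shift dominates (2.55 vs 2.19).
Tabulated electronegativity (Pauling): Na 0.93, P 2.19, Se 2.55, Sb 2.05, Cs 0.79.
So from highest to lowest: Se > P > Sb > Na > Cs.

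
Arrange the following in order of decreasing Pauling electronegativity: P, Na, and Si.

P > Si > Na

Na is in period 3, group 1; Si is in period 3, group 14; P is in period 3, group 15.
EN rises left→right (higher Z_eff, smaller atoms) and falls top→bottom (larger, more shielded atoms).
All lie in period 3, so electronegativity increases left to right.
So from highest to lowest: P > Si > Na.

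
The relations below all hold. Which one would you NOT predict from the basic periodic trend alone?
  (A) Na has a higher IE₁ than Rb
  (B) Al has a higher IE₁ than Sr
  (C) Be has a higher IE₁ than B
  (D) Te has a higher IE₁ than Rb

(C)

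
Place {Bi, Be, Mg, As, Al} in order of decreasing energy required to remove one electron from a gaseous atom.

As > Be > Mg > Bi > Al

Be is in period 2, group 2; Mg is in period 3, group 2; Al is in period 3, group 13; As is in period 4, group 15; Bi is in period 6, group 15.
Across a period the outer electron is held more tightly (higher IE₁); down a group it sits in a higher shell, more shielded, and comes off more easily.
Neither a single period nor a single group — weigh both effects.
Bi > Al: the two effects oppose for this pair; the across-period effect wins (703 vs 578 kJ/mol).
Mg > Bi: the two effects oppose for this pair; the down-group effect wins (738 vs 703 kJ/mol).
Be > Mg: Be sits above Mg in group 2, so the down-group effect alone puts Be higher.
As > Be: period and group pull opposite ways; the across-period shift dominates (947 vs 900 kJ/mol).
Note the exception: Mg has a higher first ionization energy than Al, contrary to the simple trend — Al's single 3p electron is easier to remove than one from Mg's filled 3s².
Approximate values (kJ/mol): Be 900, Mg 738, Al 578, As 947, Bi 703.
So from highest to lowest: As > Be > Mg > Bi > Al.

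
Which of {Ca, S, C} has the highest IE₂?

The second ionization energy removes an electron from the +1 ion. For each element: Ca⁺ still has 1 valence electron; S⁺ still has 5 valence electrons; C⁺ still has 3 valence electrons.
All are still removing valence electrons, so compare the +1 ions as you would atoms: IE_2 generally rises across a period (higher Z_eff) and falls down a group (larger shell), subject to the usual subshell exceptions.
Valence configurations: Ca⁺ [Ar]4s¹, S⁺ [Ne]3s²3p³, C⁺ [He]2s²2p¹.
The numbers (kJ/mol): Ca 1145, S 2252, C 2353.
Hence IE_2: Ca < S < C.

C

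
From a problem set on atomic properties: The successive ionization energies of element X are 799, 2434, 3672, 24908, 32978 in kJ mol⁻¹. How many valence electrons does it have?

Look for the largest jump between consecutive ionization energies: IE4/IE3 ≈ 6.8, far larger than any earlier ratio.
That jump marks the point where a core electron is being removed. So the atom has 3 valence electrons.

3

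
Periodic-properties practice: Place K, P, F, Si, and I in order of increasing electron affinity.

K < P < Si < I < F

F is in period 2, group 17; Si is in period 3, group 14; P is in period 3, group 15; K is in period 4, group 1; I is in period 5, group 17.
Electron affinity generally becomes more exothermic across a period toward the halogens and less exothermic down a group.
Neither a single period nor a single group — weigh both effects.
P > K: relative to K, both the across-period and down-group shifts push P's electron affinity up.
Si > P: this pair runs against the simple trend — see the exception note.
I > Si: the two effects oppose for this pair; the across-period effect wins (295 vs 134 kJ/mol).
F > I: F sits above I in group 17, so the down-group effect alone puts F higher.
Note the exception: Si has a higher electron affinity than P, contrary to the simple trend — adding an electron to P's half-filled 3p³ is unfavourable, so Si (3p²) has the more exothermic EA.
Tabulated electron affinity (kJ/mol): F 328, Si 134, P 72, K 48, I 295.
So from lowest to highest: K < P < Si < I < F.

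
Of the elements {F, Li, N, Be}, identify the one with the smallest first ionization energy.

Li

Across a period the outer electron is held more tightly (higher IE₁); down a group it sits in a higher shell, more shielded, and comes off more easily.
All lie in period 2, so first ionization energy increases left to right.
The smallest first ionization energy among these belongs to Li.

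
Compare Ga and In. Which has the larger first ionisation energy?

Ga

Across a period the outer electron is held more tightly (higher IE₁); down a group it sits in a higher shell, more shielded, and comes off more easily.
All are in group 13, so first ionization energy increases up the group.
So Ga has the larger first ionisation energy (Ga > In).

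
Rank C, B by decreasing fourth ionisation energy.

B > C

Consider each +3 ion: C³⁺ still has 1 valence electron; B³⁺ is the bare [He] core.
Breaking into a closed-shell core is much more expensive than removing a leftover valence electron — B has the largest IE_4 here.
Approximate IE_4 values (kJ/mol): C 6223, B 25026.
Putting it together, IE_4: C < B.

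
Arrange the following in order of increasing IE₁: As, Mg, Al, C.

Al, Mg, As, C

C is in period 2, group 14; Mg is in period 3, group 2; Al is in period 3, group 13; As is in period 4, group 15.
Across a period the outer electron is held more tightly (higher IE₁); down a group it sits in a higher shell, more shielded, and comes off more easily.
Neither a single period nor a single group — weigh both effects.
Mg > Al: this pair runs against the simple trend — see the exception note.
As > Mg: the two effects oppose for this pair; the across-period effect wins (947 vs 738 kJ/mol).
C > As: period and group pull opposite ways; the down-group shift dominates (1086 vs 947 kJ/mol).
Note the exception: Mg has a higher first ionization energy than Al, contrary to the simple trend — Al's single 3p electron is easier to remove than one from Mg's filled 3s².
For reference (kJ/mol): C 1086, Mg 738, Al 578, As 947.
So from lowest to highest: Al < Mg < As < C.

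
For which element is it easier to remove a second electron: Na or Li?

Na

IE_2 is the cost of taking one more electron from the +1 cation: Na⁺ is the bare [Ne] core; Li⁺ is the bare [He] core.
All of these are removing an electron from a noble-gas core or deeper; the smaller core (lower principal quantum number) is held far more tightly, and within a period the higher nuclear charge binds the same core more tightly.
Approximate IE_2 values (kJ/mol): Na 4562, Li 7298.
Overall IE_2 order: Na < Li.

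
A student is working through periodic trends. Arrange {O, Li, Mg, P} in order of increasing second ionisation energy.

Mg, P, O, Li

After 1 electron has been removed, what remains? O⁺ still has 5 valence electrons; Li⁺ is the bare [He] core; Mg⁺ still has 1 valence electron; P⁺ still has 4 valence electrons.
Pulling an electron out of a noble-gas core costs far more than removing a remaining valence electron, so Li sits at the high end of IE_2.
Valence configurations: O⁺ [He]2s²2p³, Mg⁺ [Ne]3s¹, P⁺ [Ne]3s²3p².
Approximate IE_2 values (kJ/mol): O 3388, Li 7298, Mg 1451, P 1907.
Hence IE_2: Mg < P < O < Li.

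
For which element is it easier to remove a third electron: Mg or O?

O

Consider each +2 ion: Mg²⁺ is the bare [Ne] core; O²⁺ still has 4 valence electrons.
Breaking into a closed-shell core is much more expensive than removing a leftover valence electron — Mg has the largest IE_3 here.
The numbers (kJ/mol): Mg 7733, O 5300.
So the third ionization energies run O < Mg.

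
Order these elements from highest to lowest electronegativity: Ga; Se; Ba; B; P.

Se > P > B > Ga > Ba

B is in period 2, group 13; P is in period 3, group 15; Ga is in period 4, group 13; Se is in period 4, group 16; Ba is in period 6, group 2.
Electronegativity increases across a period and decreases down a group, tracking effective nuclear charge and atomic size.
These span different periods and groups, so the two trends combine.
Ga > Ba: both effects reinforce here, so Ga is clearly the higher of the two.
B > Ga: B sits above Ga in group 13, so the down-group effect alone puts B higher.
P > B: period and group pull opposite ways; the across-period shift dominates (2.19 vs 2.04).
Se > P: the two effects oppose for this pair; the across-period effect wins (2.55 vs 2.19).
For reference (Pauling): B 2.04, P 2.19, Ga 1.81, Se 2.55, Ba 0.89.
So from highest to lowest: Se > P > B > Ga > Ba.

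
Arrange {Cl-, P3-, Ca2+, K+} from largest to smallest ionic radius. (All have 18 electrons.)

All of these have 18 electrons, so size is governed by nuclear charge alone: the more protons, the stronger the pull on the same electron cloud, and the smaller the ion.
Nuclear charges: Ca2+ (Z=20), K+ (Z=19), Cl- (Z=17), P3- (Z=15).
Largest to smallest: P3- > Cl- > K+ > Ca2+.

P3- > Cl- > K+ > Ca2+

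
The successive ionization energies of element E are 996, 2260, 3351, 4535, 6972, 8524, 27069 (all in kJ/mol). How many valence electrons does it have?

6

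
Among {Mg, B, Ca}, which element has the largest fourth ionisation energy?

After 3 electrons have been removed, what remains? Mg³⁺ is already 1 electron into the core; B³⁺ is the bare [He] core; Ca³⁺ is already 1 electron into the core.
All of these are removing an electron from a noble-gas core or deeper; the smaller core (lower principal quantum number) is held far more tightly, and within a period the higher nuclear charge binds the same core more tightly.
Tabulated IE_4 (kJ/mol): Mg 10543, B 25026, Ca 6491.
Hence IE_4: Ca < Mg < B.

B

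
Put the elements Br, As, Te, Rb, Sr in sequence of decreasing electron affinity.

Adding an electron releases more energy for atoms nearer the top right (short of the noble gases).
Neither a single period nor a single group — weigh both effects.
Rb > Sr: this pair runs against the simple trend — see the exception note.
As > Rb: relative to Rb, both the across-period and down-group shifts push As's electron affinity up.
Te > As: the two effects oppose for this pair; the across-period effect wins (190 vs 78 kJ/mol).
Br > Te: both effects reinforce here, so Br is clearly the higher of the two.
Note the exception: Rb has a higher electron affinity than Sr, contrary to the simple trend — adding an electron to Sr (ns²) has to open a new, higher-energy np subshell, which is unfavourable.
For reference (kJ/mol): As 78, Br 325, Rb 47, Sr 5, Te 190.
So from highest to lowest: Br > Te > As > Rb > Sr.

Br > Te > As > Rb > Sr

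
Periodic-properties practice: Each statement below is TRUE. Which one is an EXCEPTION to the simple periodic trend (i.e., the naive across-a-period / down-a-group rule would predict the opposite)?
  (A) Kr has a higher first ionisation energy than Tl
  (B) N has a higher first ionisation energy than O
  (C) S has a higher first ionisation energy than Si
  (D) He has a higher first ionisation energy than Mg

The general trend: first ionisation energy increases across a period and decreases down a group.
(A) Kr (period 4, group 18) vs Tl (period 6, group 13): the stated order agrees with the simple trend.
(B) N (period 2, group 15) vs O (period 2, group 16): the stated order contradicts the simple trend.
(C) S (period 3, group 16) vs Si (period 3, group 14): the stated order agrees with the simple trend.
(D) He (period 1, group 18) vs Mg (period 3, group 2): the stated order agrees with the simple trend.
The exception is (B): pairing an electron in O's 2p⁴ costs repulsion energy, so O ionizes more easily than half-filled N (2p³).

(B)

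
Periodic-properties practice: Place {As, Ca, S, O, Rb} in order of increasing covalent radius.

O, S, As, Ca, Rb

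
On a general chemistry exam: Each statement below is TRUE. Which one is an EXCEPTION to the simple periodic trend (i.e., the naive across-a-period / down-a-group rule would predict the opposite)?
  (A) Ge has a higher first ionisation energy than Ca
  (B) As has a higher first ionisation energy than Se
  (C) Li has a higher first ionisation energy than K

The general trend: first ionisation energy increases across a period and decreases down a group.
(A) Ge (period 4, group 14) vs Ca (period 4, group 2): the stated order agrees with the simple trend.
(B) As (period 4, group 15) vs Se (period 4, group 16): the stated order contradicts the simple trend.
(C) Li (period 2, group 1) vs K (period 4, group 1): the stated order agrees with the simple trend.
The exception is (B): Se (4p⁴) ionizes more easily than half-filled As (4p³).

(B)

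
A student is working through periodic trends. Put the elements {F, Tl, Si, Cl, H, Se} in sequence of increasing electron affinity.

Tl < H < Si < Se < F < Cl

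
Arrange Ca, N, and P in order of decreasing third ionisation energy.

Ca, N, P

Consider each +2 ion: Ca²⁺ is the bare [Ar] core; N²⁺ still has 3 valence electrons; P²⁺ still has 3 valence electrons.
Core electrons are held far more tightly than valence electrons, so Ca tops the IE_3 order.
Valence configurations: N²⁺ [He]2s²2p¹, P²⁺ [Ne]3s²3p¹.
Approximate IE_3 values (kJ/mol): Ca 4912, N 4578, P 2914.
Hence IE_3: P < N < Ca.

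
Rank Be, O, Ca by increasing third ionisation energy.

The third ionization energy removes an electron from the +2 ion. For each element: Be²⁺ is the bare [He] core; O²⁺ still has 4 valence electrons; Ca²⁺ is the bare [Ar] core.
Usually core removal costs more than valence removal, but here the competition is close: a tightly held n=2 valence electron can cost more to remove than an n=3 core electron, so the actual values have to decide it.
Tabulated IE_3 (kJ/mol): Be 14849, O 5300, Ca 4912.
Putting it together, IE_3: Ca < O < Be.

Ca, O, Be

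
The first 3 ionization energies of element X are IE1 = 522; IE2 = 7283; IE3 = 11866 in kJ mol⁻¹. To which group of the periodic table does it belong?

Group 1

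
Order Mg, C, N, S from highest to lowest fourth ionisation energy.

Mg, N, C, S

The fourth ionization energy removes an electron from the +3 ion. For each element: Mg³⁺ is already 1 electron into the core; C³⁺ still has 1 valence electron; N³⁺ still has 2 valence electrons; S³⁺ still has 3 valence electrons.
Core electrons are held far more tightly than valence electrons, so Mg tops the IE_4 order.
Valence configurations: C³⁺ [He]2s¹, N³⁺ [He]2s², S³⁺ [Ne]3s²3p¹.
Approximate IE_4 values (kJ/mol): Mg 10543, C 6223, N 7475, S 4556.
So the fourth ionization energies run S < C < N < Mg.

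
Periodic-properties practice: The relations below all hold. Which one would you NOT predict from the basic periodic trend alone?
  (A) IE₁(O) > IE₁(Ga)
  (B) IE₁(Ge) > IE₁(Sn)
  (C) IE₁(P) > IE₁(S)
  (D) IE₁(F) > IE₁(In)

(C)

The general trend: IE₁ increases across a period and decreases down a group.
(A) O (period 2, group 16) vs Ga (period 4, group 13): the stated order agrees with the simple trend.
(B) Ge (period 4, group 14) vs Sn (period 5, group 14): the stated order agrees with the simple trend.
(C) P (period 3, group 15) vs S (period 3, group 16): the stated order contradicts the simple trend.
(D) F (period 2, group 17) vs In (period 5, group 13): the stated order agrees with the simple trend.
The exception is (C): S (3p⁴) ionizes more easily than half-filled P (3p³) because the paired 3p electron in S is pushed out by e⁻–e⁻ repulsion.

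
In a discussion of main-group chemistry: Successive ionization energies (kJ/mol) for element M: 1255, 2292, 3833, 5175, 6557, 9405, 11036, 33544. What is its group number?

Group 17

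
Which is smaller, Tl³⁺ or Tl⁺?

Tl³⁺

Both ions have Z = 81 protons, but Tl³⁺ has lost more electrons, so its remaining electrons feel a larger effective nuclear charge per electron and are pulled in more tightly.
Higher positive charge → smaller ion, so Tl⁺ > Tl³⁺.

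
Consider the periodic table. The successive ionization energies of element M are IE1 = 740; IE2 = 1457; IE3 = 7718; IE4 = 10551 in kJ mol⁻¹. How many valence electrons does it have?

Look for the largest jump between consecutive ionization energies: IE3/IE2 ≈ 5.3, far larger than any earlier ratio.
That jump marks the point where a core electron is being removed. So the atom has 2 valence electrons.

2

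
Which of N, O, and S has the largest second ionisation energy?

O

After 1 electron has been removed, what remains? N⁺ still has 4 valence electrons; O⁺ still has 5 valence electrons; S⁺ still has 5 valence electrons.
All are still removing valence electrons, so compare the +1 ions as you would atoms: IE_2 generally rises across a period (higher Z_eff) and falls down a group (larger shell), subject to the usual subshell exceptions.
Valence configurations: N⁺ [He]2s²2p², O⁺ [He]2s²2p³, S⁺ [Ne]3s²3p³.
The numbers (kJ/mol): N 2856, O 3388, S 2252.
Putting it together, IE_2: S < N < O.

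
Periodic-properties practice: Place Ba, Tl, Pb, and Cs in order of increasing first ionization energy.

Cs < Ba < Tl < Pb

Cs is in period 6, group 1; Ba is in period 6, group 2; Tl is in period 6, group 13; Pb is in period 6, group 14.
First ionization energy rises across a period (greater Z_eff holds electrons more tightly) and falls down a group (valence electrons are farther from the nucleus).
All lie in period 6, so first ionization energy increases left to right.
So from lowest to highest: Cs < Ba < Tl < Pb.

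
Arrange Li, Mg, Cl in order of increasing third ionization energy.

Cl < Mg < Li

IE_3 is the cost of taking one more electron from the +2 cation: Li²⁺ is already 1 electron into the core; Mg²⁺ is the bare [Ne] core; Cl²⁺ still has 5 valence electrons.
Breaking into a closed-shell core is much more expensive than removing a leftover valence electron — Mg and Li have the largest IE_3 here.
The numbers (kJ/mol): Li 11815, Mg 7733, Cl 3822.
Putting it together, IE_3: Cl < Mg < Li.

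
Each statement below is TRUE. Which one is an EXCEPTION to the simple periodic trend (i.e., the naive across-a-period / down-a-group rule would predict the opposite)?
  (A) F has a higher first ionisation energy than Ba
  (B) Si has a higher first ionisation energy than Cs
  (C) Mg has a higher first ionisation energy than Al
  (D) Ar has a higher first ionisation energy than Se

(C)

The general trend: first ionisation energy increases across a period and decreases down a group.
(A) F (period 2, group 17) vs Ba (period 6, group 2): the stated order agrees with the simple trend.
(B) Si (period 3, group 14) vs Cs (period 6, group 1): the stated order agrees with the simple trend.
(C) Mg (period 3, group 2) vs Al (period 3, group 13): the stated order contradicts the simple trend.
(D) Ar (period 3, group 18) vs Se (period 4, group 16): the stated order agrees with the simple trend.
The exception is (C): Al's single 3p electron is easier to remove than one from Mg's filled 3s².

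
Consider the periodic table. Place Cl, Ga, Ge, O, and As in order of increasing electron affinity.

Ga, As, Ge, O, Cl

O is in period 2, group 16; Cl is in period 3, group 17; Ga is in period 4, group 13; Ge is in period 4, group 14; As is in period 4, group 15.
EA tends to increase across a period and decrease down a group, though the pattern is less regular than for IE or radius.
These span different periods and groups, so the two trends combine.
As > Ga: As lies to the right of Ga in period 4, so the across-period effect alone puts As higher.
Ge > As: this pair runs against the simple trend — see the exception note.
O > Ge: relative to Ge, both the across-period and down-group shifts push O's electron affinity up.
Cl > O: the two effects oppose for this pair; the across-period effect wins (349 vs 141 kJ/mol).
Note the exception: Ge has a higher electron affinity than As, contrary to the simple trend — adding an electron to As's half-filled 4p³ is unfavourable, so Ge (4p²) has the more exothermic EA.
Approximate values (kJ/mol): O 141, Cl 349, Ga 29, Ge 119, As 78.
So from lowest to highest: Ga < As < Ge < O < Cl.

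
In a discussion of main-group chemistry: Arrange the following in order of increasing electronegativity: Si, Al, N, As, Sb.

N is in period 2, group 15; Al is in period 3, group 13; Si is in period 3, group 14; As is in period 4, group 15; Sb is in period 5, group 15.
Smaller atoms with higher effective nuclear charge are more electronegative.
Here both period and group differ, so the two effects have to be weighed against each other.
Si > Al: Si lies to the right of Al in period 3, so the across-period effect alone puts Si higher.
Sb > Si: the two effects oppose for this pair; the across-period effect wins (2.05 vs 1.90).
As > Sb: As sits above Sb in group 15, so the down-group effect alone puts As higher.
N > As: N sits above As in group 15, so the down-group effect alone puts N higher.
Tabulated electronegativity (Pauling): N 3.04, Al 1.61, Si 1.90, As 2.18, Sb 2.05.
So from lowest to highest: Al < Si < Sb < As < N.

Al < Si < Sb < As < N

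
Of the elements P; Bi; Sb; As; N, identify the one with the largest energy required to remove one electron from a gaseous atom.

First ionization energy rises across a period (greater Z_eff holds electrons more tightly) and falls down a group (valence electrons are farther from the nucleus).
All are in group 15, so first ionization energy increases up the group.
The largest energy required to remove one electron from a gaseous atom among these belongs to N.

N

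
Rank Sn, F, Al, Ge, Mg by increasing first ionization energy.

F is in period 2, group 17; Mg is in period 3, group 2; Al is in period 3, group 13; Ge is in period 4, group 14; Sn is in period 5, group 14.
IE₁ increases left→right with effective nuclear charge and decreases top→bottom as the valence shell moves farther out.
These span different periods and groups, so the two trends combine.
Sn > Al: period and group pull opposite ways; the across-period shift dominates (709 vs 578 kJ/mol).
Mg > Sn: the two effects oppose for this pair; the down-group effect wins (738 vs 709 kJ/mol).
Ge > Mg: period and group pull opposite ways; the across-period shift dominates (762 vs 738 kJ/mol).
F > Ge: relative to Ge, both the across-period and down-group shifts push F's first ionization energy up.
Note the exception: Mg has a higher first ionization energy than Al, contrary to the simple trend — Al's single 3p electron is easier to remove than one from Mg's filled 3s².
For reference (kJ/mol): F 1681, Mg 738, Al 578, Ge 762, Sn 709.
So from lowest to highest: Al < Sn < Mg < Ge < F.

Al < Sn < Mg < Ge < F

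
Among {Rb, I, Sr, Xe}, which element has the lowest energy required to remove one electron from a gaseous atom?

Rb is in period 5, group 1; Sr is in period 5, group 2; I is in period 5, group 17; Xe is in period 5, group 18.
Across a period the outer electron is held more tightly (higher IE₁); down a group it sits in a higher shell, more shielded, and comes off more easily.
All lie in period 5, so first ionization energy increases left to right.
The lowest energy required to remove one electron from a gaseous atom among these belongs to Rb.

Rb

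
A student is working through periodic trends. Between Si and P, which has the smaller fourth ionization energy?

After 3 electrons have been removed, what remains? Si³⁺ still has 1 valence electron; P³⁺ still has 2 valence electrons.
All are still removing valence electrons, so compare the +3 ions as you would atoms: IE_4 generally rises across a period (higher Z_eff) and falls down a group (larger shell), subject to the usual subshell exceptions.
Valence configurations: Si³⁺ [Ne]3s¹, P³⁺ [Ne]3s².
Tabulated IE_4 (kJ/mol): Si 4356, P 4964.
Putting it together, IE_4: Si < P.

Si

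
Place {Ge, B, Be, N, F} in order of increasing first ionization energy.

Ge, B, Be, N, F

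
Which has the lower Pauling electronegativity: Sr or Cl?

Sr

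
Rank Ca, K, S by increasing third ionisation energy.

S < K < Ca

After 2 electrons have been removed, what remains? Ca²⁺ is the bare [Ar] core; K²⁺ is already 1 electron into the core; S²⁺ still has 4 valence electrons.
Pulling an electron out of a noble-gas core costs far more than removing a remaining valence electron, so K and Ca sit at the high end of IE_3.
Approximate IE_3 values (kJ/mol): Ca 4912, K 4420, S 3357.
So the third ionization energies run S < K < Ca.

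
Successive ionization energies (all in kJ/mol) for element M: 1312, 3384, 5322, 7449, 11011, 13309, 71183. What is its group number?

Group 16

Look for the largest jump between consecutive ionization energies: IE7/IE6 ≈ 5.3, far larger than any earlier ratio.
That jump marks the point where a core electron is being removed. So the atom has 6 valence electrons.
A main-group element with 6 valence electrons is in group 16.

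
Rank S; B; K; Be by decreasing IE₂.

K > B > S > Be

After 1 electron has been removed, what remains? S⁺ still has 5 valence electrons; B⁺ still has 2 valence electrons; K⁺ is the bare [Ar] core; Be⁺ still has 1 valence electron.
Pulling an electron out of a noble-gas core costs far more than removing a remaining valence electron, so K sits at the high end of IE_2.
Valence configurations: S⁺ [Ne]3s²3p³, B⁺ [He]2s², Be⁺ [He]2s¹.
Tabulated IE_2 (kJ/mol): S 2252, B 2427, K 3052, Be 1757.
Overall IE_2 order: Be < S < B < K.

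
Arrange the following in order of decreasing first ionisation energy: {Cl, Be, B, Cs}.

Cl > Be > B > Cs

Be is in period 2, group 2; B is in period 2, group 13; Cl is in period 3, group 17; Cs is in period 6, group 1.
Across a period the outer electron is held more tightly (higher IE₁); down a group it sits in a higher shell, more shielded, and comes off more easily.
Neither a single period nor a single group — weigh both effects.
B > Cs: relative to Cs, both the across-period and down-group shifts push B's first ionization energy up.
Be > B: this pair runs against the simple trend — see the exception note.
Cl > Be: the two effects oppose for this pair; the across-period effect wins (1251 vs 900 kJ/mol).
Note the exception: Be has a higher first ionization energy than B, contrary to the simple trend — removing B's lone 2p electron is easier than breaking Be's filled 2s².
For reference (kJ/mol): Be 900, B 801, Cl 1251, Cs 376.
So from highest to lowest: Cl > Be > B > Cs.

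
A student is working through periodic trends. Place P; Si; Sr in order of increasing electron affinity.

Si is in period 3, group 14; P is in period 3, group 15; Sr is in period 5, group 2.
Electron affinity generally becomes more exothermic across a period toward the halogens and less exothermic down a group.
Neither a single period nor a single group — weigh both effects.
P > Sr: both effects reinforce here, so P is clearly the higher of the two.
Si > P: this pair runs against the simple trend — see the exception note.
Note the exception: Si has a higher electron affinity than P, contrary to the simple trend — adding an electron to P's half-filled 3p³ is unfavourable, so Si (3p²) has the more exothermic EA.
Tabulated electron affinity (kJ/mol): Si 134, P 72, Sr 5.
So from lowest to highest: Sr < P < Si.

Sr, P, Si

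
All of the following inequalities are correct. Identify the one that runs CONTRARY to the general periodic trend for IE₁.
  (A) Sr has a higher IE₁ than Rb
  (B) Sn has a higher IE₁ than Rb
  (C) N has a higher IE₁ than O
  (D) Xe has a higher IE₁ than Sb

(C)

The general trend: IE₁ increases across a period and decreases down a group.
(A) Sr (period 5, group 2) vs Rb (period 5, group 1): the stated order agrees with the simple trend.
(B) Sn (period 5, group 14) vs Rb (period 5, group 1): the stated order agrees with the simple trend.
(C) N (period 2, group 15) vs O (period 2, group 16): the stated order contradicts the simple trend.
(D) Xe (period 5, group 18) vs Sb (period 5, group 15): the stated order agrees with the simple trend.
The exception is (C): pairing an electron in O's 2p⁴ costs repulsion energy, so O ionizes more easily than half-filled N (2p³).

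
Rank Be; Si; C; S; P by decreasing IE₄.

Be > C > P > S > Si

The fourth ionization energy removes an electron from the +3 ion. For each element: Be³⁺ is already 1 electron into the core; Si³⁺ still has 1 valence electron; C³⁺ still has 1 valence electron; S³⁺ still has 3 valence electrons; P³⁺ still has 2 valence electrons.
Breaking into a closed-shell core is much more expensive than removing a leftover valence electron — Be has the largest IE_4 here.
Valence configurations: Si³⁺ [Ne]3s¹, C³⁺ [He]2s¹, S³⁺ [Ne]3s²3p¹, P³⁺ [Ne]3s².
S³⁺ loses a lone 3p electron whereas P³⁺ must break into a filled 3s² pair, so IE_4(P) > IE_4(S) even though S has the higher nuclear charge.
Approximate IE_4 values (kJ/mol): Be 21007, Si 4356, C 6223, S 4556, P 4964.
So the fourth ionization energies run Si < S < P < C < Be.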